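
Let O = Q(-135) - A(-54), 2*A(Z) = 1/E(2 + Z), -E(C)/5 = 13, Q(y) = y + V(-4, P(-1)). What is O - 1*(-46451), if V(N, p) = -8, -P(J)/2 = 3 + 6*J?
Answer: 6020041/130 ≈ 46308.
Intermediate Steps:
P(J) = -6 - 12*J (P(J) = -2*(3 + 6*J) = -6 - 12*J)
Q(y) = -8 + y (Q(y) = y - 8 = -8 + y)
E(C) = -65 (E(C) = -5*13 = -65)
A(Z) = -1/130 (A(Z) = (½)/(-65) = (½)*(-1/65) = -1/130)
O = -18589/130 (O = (-8 - 135) - 1*(-1/130) = -143 + 1/130 = -18589/130 ≈ -142.99)
O - 1*(-46451) = -18589/130 - 1*(-46451) = -18589/130 + 46451 = 6020041/130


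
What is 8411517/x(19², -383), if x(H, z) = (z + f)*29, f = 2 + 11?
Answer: -8411517/10730 ≈ -783.92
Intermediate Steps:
f = 13
x(H, z) = 377 + 29*z (x(H, z) = (z + 13)*29 = (13 + z)*29 = 377 + 29*z)
8411517/x(19², -383) = 8411517/(377 + 29*(-383)) = 8411517/(377 - 11107) = 8411517/(-10730) = 8411517*(-1/10730) = -8411517/10730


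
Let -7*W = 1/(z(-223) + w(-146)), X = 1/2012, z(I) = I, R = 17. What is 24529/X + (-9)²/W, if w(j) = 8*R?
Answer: 49401677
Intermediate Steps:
w(j) = 136 (w(j) = 8*17 = 136)
X = 1/2012 ≈ 0.00049702
W = 1/609 (W = -1/(7*(-223 + 136)) = -⅐/(-87) = -⅐*(-1/87) = 1/609 ≈ 0.0016420)
24529/X + (-9)²/W = 24529/(1/2012) + (-9)²/(1/609) = 24529*2012 + 81*609 = 49352348 + 49329 = 49401677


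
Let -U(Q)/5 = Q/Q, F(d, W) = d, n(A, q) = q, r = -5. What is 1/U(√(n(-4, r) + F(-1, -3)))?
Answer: -⅕ ≈ -0.20000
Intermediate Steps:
U(Q) = -5 (U(Q) = -5*Q/Q = -5*1 = -5)
1/U(√(n(-4, r) + F(-1, -3))) = 1/(-5) = -⅕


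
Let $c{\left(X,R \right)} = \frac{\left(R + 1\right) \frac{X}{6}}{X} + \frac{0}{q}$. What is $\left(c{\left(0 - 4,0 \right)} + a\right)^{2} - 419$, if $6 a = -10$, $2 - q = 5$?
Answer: $- \frac{1667}{4} \approx -416.75$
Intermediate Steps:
$q = -3$ ($q = 2 - 5 = -3$)
$a = - \frac{5}{3}$ ($a = \frac{1}{6} \left(-10\right) = - \frac{5}{3} \approx -1.6667$)
$c{\left(X,R \right)} = \frac{1}{6} + \frac{R}{6}$ ($c{\left(X,R \right)} = \frac{\left(R + 1\right) \frac{X}{6}}{X} + \frac{0}{-3} = \frac{\left(1 + R\right) X \frac{1}{6}}{X} + 0 \left(- \frac{1}{3}\right) = \frac{\left(1 + R\right) \frac{X}{6}}{X} + 0 = \frac{\frac{1}{6} X \left(1 + R\right)}{X} + 0 = \left(\frac{1}{6} + \frac{R}{6}\right) + 0 = \frac{1}{6} + \frac{R}{6}$)
$\left(c{\left(0 - 4,0 \right)} + a\right)^{2} - 419 = \left(\left(\frac{1}{6} + \frac{1}{6} \cdot 0\right) - \frac{5}{3}\right)^{2} - 419 = \left(\left(\frac{1}{6} + 0\right) - \frac{5}{3}\right)^{2} - 419 = \left(\frac{1}{6} - \frac{5}{3}\right)^{2} - 419 = \left(- \frac{3}{2}\right)^{2} - 419 = \frac{9}{4} - 419 = - \frac{1667}{4}$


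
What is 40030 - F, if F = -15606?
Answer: 55636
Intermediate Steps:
40030 - F = 40030 - 1*(-15606) = 40030 + 15606 = 55636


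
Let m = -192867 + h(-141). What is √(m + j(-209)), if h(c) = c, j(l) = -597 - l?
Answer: 2*I*√48349 ≈ 439.77*I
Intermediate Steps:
m = -193008 (m = -192867 - 141 = -193008)
√(m + j(-209)) = √(-193008 + (-597 - 1*(-209))) = √(-193008 + (-597 + 209)) = √(-193008 - 388) = √(-193396) = 2*I*√48349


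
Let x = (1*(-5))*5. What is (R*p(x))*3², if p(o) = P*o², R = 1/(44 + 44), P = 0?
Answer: 0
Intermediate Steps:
R = 1/88 ≈ 0.011364
x = -25 (x = -5*5 = -25)
p(o) = 0 (p(o) = 0*o² = 0)
(R*p(x))*3² = ((1/88)*0)*3² = 0*9 = 0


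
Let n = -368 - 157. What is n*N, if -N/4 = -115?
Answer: -241500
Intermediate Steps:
N = 460 (N = -4*(-115) = 460)
n = -525
n*N = -525*460 = -241500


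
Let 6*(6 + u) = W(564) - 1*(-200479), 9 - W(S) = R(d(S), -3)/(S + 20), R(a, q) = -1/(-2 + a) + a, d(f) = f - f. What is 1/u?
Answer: 2336/78042645 ≈ 2.9932e-5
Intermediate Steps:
d(f) = 0
R(a, q) = a - 1/(-2 + a) (R(a, q) = -1/(-2 + a) + a = a - 1/(-2 + a))
W(S) = 9 - 1/(2*(20 + S)) (W(S) = 9 - (-1 + 0² - 2*0)/(-2 + 0)/(S + 20) = 9 - (-1 + 0 + 0)/(-2)/(20 + S) = 9 - (-½*(-1))/(20 + S) = 9 - 1/((20 + S)*2) = 9 - 1/(2*(20 + S)))
u = 78042645/2336 (u = -6 + ((359 + 18*564)/(2*(20 + 564)) - 1*(-200479))/6 = -6 + ((½)*(359 + 10152)/584 + 200479)/6 = -6 + ((½)*(1/584)*10511 + 200479)/6 = -6 + (10511/1168 + 200479)/6 = -6 + (⅙)*(234169983/1168) = -6 + 78056661/2336 = 78042645/2336 ≈ 33409.)
1/u = 1/(78042645/2336) = 2336/78042645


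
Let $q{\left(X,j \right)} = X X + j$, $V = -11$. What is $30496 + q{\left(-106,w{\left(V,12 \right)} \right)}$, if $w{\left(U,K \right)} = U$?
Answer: $41721$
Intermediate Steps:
$q{\left(X,j \right)} = j + X^{2}$ ($q{\left(X,j \right)} = X^{2} + j = j + X^{2}$)
$30496 + q{\left(-106,w{\left(V,12 \right)} \right)} = 30496 - \left(11 - \left(-106\right)^{2}\right) = 30496 + \left(-11 + 11236\right) = 30496 + 11225 = 41721$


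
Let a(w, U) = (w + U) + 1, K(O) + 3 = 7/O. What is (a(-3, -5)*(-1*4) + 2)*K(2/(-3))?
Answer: -405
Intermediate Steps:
K(O) = -3 + 7/O
a(w, U) = 1 + U + w (a(w, U) = (U + w) + 1 = 1 + U + w)
(a(-3, -5)*(-1*4) + 2)*K(2/(-3)) = ((1 - 5 - 3)*(-1*4) + 2)*(-3 + 7/((2/(-3)))) = (-7*(-4) + 2)*(-3 + 7/((2*(-⅓)))) = (28 + 2)*(-3 + 7/(-⅔)) = 30*(-3 + 7*(-3/2)) = 30*(-3 - 21/2) = 30*(-27/2) = -405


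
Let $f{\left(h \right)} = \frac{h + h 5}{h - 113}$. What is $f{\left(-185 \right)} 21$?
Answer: $\frac{11655}{149} \approx 78.221$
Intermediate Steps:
$f{\left(h \right)} = \frac{6 h}{-113 + h}$ ($f{\left(h \right)} = \frac{h + 5 h}{-113 + h} = \frac{6 h}{-113 + h}$)
$f{\left(-185 \right)} 21 = 6 \left(-185\right) \frac{1}{-113 - 185} \cdot 21 = 6 \left(-185\right) \frac{1}{-298} \cdot 21 = 6 \left(-185\right) \left(- \frac{1}{298}\right) 21 = \frac{555}{149} \cdot 21 = \frac{11655}{149}$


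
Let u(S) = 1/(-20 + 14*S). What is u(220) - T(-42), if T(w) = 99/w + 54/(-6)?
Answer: 243277/21420 ≈ 11.357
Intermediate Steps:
T(w) = -9 + 99/w (T(w) = 99/w + 54*(-1/6) = 99/w - 9 = -9 + 99/w)
u(220) - T(-42) = 1/(2*(-10 + 7*220)) - (-9 + 99/(-42)) = 1/(2*(-10 + 1540)) - (-9 + 99*(-1/42)) = (1/2)/1530 - (-9 - 33/14) = (1/2)*(1/1530) - 1*(-159/14) = 1/3060 + 159/14 = 243277/21420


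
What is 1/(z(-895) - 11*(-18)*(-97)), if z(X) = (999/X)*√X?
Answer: -1909930/36682226469 + 37*I*√895/12227408823 ≈ -5.2067e-5 + 9.0527e-8*I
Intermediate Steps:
z(X) = 999/√X
1/(z(-895) - 11*(-18)*(-97)) = 1/(999/√(-895) - 11*(-18)*(-97)) = 1/(999*(-I*√895/895) + 198*(-97)) = 1/(-999*I*√895/895 - 19206) = 1/(-19206 - 999*I*√895/895)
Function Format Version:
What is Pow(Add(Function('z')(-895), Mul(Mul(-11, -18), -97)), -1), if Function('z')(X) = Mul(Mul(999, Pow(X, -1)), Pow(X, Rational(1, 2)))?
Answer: Add(Rational(-1909930, 36682226469), Mul(Rational(37, 12227408823), I, Pow(895, Rational(1, 2)))) ≈ Add(-5.2067e-5, Mul(9.0527e-8, I))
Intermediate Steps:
Function('z')(X) = Mul(999, Pow(X, Rational(-1, 2)))
Pow(Add(Function('z')(-895), Mul(Mul(-11, -18), -97)), -1) = Pow(Add(Mul(999, Pow(-895, Rational(-1, 2))), Mul(Mul(-11, -18), -97)), -1) = Pow(Add(Mul(999, Mul(Rational(-1, 895), I, Pow(895, Rational(1, 2)))), Mul(198, -97)), -1) = Pow(Add(Mul(Rational(-999, 895), I, Pow(895, Rational(1, 2))), -19206), -1) = Pow(Add(-19206, Mul(Rational(-999, 895), I, Pow(895, Rational(1, 2)))), -1)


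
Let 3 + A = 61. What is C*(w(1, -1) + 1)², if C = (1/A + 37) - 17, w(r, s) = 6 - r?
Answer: 20898/29 ≈ 720.62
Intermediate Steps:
A = 58 (A = -3 + 61 = 58)
C = 1161/58 (C = (1/58 + 37) - 17 = 2147/58 - 17 = 1161/58 ≈ 20.017)
C*(w(1, -1) + 1)² = 1161*((6 - 1*1) + 1)²/58 = 1161*((6 - 1) + 1)²/58 = 1161*(5 + 1)²/58 = (1161/58)*6² = (1161/58)*36 = 20898/29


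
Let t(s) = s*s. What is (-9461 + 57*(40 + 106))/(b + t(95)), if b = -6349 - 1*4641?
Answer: 1139/1965 ≈ 0.57964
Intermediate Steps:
t(s) = s²
b = -10990 (b = -6349 - 4641 = -10990)
(-9461 + 57*(40 + 106))/(b + t(95)) = (-9461 + 57*(40 + 106))/(-10990 + 95²) = (-9461 + 57*146)/(-10990 + 9025) = (-9461 + 8322)/(-1965) = -1139*(-1/1965) = 1139/1965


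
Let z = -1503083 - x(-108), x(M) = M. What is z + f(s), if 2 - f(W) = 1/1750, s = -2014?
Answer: -2630202751/1750 ≈ -1.5030e+6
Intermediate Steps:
f(W) = 3499/1750 (f(W) = 2 - 1/1750 = 3499/1750)
z = -1502975 (z = -1503083 - 1*(-108) = -1503083 + 108 = -1502975)
z + f(s) = -1502975 + 3499/1750 = -2630202751/1750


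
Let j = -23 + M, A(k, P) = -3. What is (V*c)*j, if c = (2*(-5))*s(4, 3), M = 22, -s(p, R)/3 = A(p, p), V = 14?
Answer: 1260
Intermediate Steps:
s(p, R) = 9 (s(p, R) = -3*(-3) = 9)
c = -90 (c = (2*(-5))*9 = -10*9 = -90)
j = -1 (j = -23 + 22 = -1)
(V*c)*j = (14*(-90))*(-1) = -1260*(-1) = 1260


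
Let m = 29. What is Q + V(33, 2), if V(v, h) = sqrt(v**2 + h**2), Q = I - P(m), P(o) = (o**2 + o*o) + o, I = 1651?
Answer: -60 + sqrt(1093) ≈ -26.939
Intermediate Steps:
P(o) = o + 2*o**2 (P(o) = (o**2 + o**2) + o = 2*o**2 + o = o + 2*o**2)
Q = -60 (Q = 1651 - 29*(1 + 2*29) = 1651 - 29*(1 + 58) = 1651 - 29*59 = 1651 - 1*1711 = 1651 - 1711 = -60)
V(v, h) = sqrt(h**2 + v**2)
Q + V(33, 2) = -60 + sqrt(2**2 + 33**2) = -60 + sqrt(4 + 1089) = -60 + sqrt(1093)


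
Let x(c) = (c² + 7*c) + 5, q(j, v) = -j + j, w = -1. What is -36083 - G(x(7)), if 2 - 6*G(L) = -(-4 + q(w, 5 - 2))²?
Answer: -36086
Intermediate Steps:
q(j, v) = 0
x(c) = 5 + c² + 7*c
G(L) = 3 (G(L) = ⅓ - (-1)*(-4 + 0)²/6 = ⅓ - (-1)*(-4)²/6 = ⅓ - (-1)*16/6 = ⅓ - ⅙*(-16) = ⅓ + 8/3 = 3)
-36083 - G(x(7)) = -36083 - 1*3 = -36083 - 3 = -36086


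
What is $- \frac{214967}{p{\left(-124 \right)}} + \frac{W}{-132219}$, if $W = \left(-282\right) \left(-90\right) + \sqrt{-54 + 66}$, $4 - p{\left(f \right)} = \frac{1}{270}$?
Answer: $- \frac{3424436530}{63661} - \frac{2 \sqrt{3}}{132219} \approx -53792.0$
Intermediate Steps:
$p{\left(f \right)} = \frac{1079}{270}$ ($p{\left(f \right)} = 4 - \frac{1}{270} = \frac{1079}{270}$)
$W = 25380 + 2 \sqrt{3}$ ($W = 25380 + \sqrt{12} = 25380 + 2 \sqrt{3} \approx 25383.0$)
$- \frac{214967}{p{\left(-124 \right)}} + \frac{W}{-132219} = - \frac{214967}{\frac{1079}{270}} + \frac{25380 + 2 \sqrt{3}}{-132219} = \left(-214967\right) \frac{270}{1079} + \left(25380 + 2 \sqrt{3}\right) \left(- \frac{1}{132219}\right) = - \frac{58041090}{1079} - \left(\frac{940}{4897} + \frac{2 \sqrt{3}}{132219}\right) = - \frac{3424436530}{63661} - \frac{2 \sqrt{3}}{132219}$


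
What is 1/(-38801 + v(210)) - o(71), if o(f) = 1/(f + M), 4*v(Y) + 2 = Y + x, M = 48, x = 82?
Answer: -77695/9217383 ≈ -0.0084292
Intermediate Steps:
v(Y) = 20 + Y/4 (v(Y) = -½ + (Y + 82)/4 = -½ + (82 + Y)/4 = -½ + (41/2 + Y/4) = 20 + Y/4)
o(f) = 1/(48 + f) (o(f) = 1/(f + 48) = 1/(48 + f))
1/(-38801 + v(210)) - o(71) = 1/(-38801 + (20 + (¼)*210)) - 1/(48 + 71) = 1/(-38801 + (20 + 105/2)) - 1/119 = 1/(-38801 + 145/2) - 1*1/119 = 1/(-77457/2) - 1/119 = -2/77457 - 1/119 = -77695/9217383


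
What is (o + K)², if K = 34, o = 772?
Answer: 649636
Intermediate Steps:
(o + K)² = (772 + 34)² = 806² = 649636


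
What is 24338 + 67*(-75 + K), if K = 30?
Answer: 21323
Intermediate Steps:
24338 + 67*(-75 + K) = 24338 + 67*(-75 + 30) = 24338 + 67*(-45) = 24338 - 3015 = 21323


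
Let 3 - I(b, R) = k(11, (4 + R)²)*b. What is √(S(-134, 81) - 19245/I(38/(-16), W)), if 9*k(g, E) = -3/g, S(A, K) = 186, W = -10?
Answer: I*√3816225246/773 ≈ 79.917*I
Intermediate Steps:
k(g, E) = -1/(3*g) (k(g, E) = (-3/g)/9 = -1/(3*g))
I(b, R) = 3 + b/33 (I(b, R) = 3 - (-⅓/11)*b = 3 - (-⅓*1/11)*b = 3 - (-1)*b/33 = 3 + b/33)
√(S(-134, 81) - 19245/I(38/(-16), W)) = √(186 - 19245/(3 + (38/(-16))/33)) = √(186 - 19245/(3 + (38*(-1/16))/33)) = √(186 - 19245/(3 + (1/33)*(-19/8))) = √(186 - 19245/(3 - 19/264)) = √(186 - 19245/773/264) = √(186 - 19245*264/773) = √(186 - 5080680/773) = √(-4936902/773) = I*√3816225246/773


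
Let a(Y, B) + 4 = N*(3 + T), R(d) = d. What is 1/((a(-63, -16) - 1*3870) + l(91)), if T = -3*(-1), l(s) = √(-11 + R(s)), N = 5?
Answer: -961/3694064 - √5/3694064 ≈ -0.00026075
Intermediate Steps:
l(s) = √(-11 + s)
T = 3
a(Y, B) = 26 (a(Y, B) = -4 + 5*(3 + 3) = -4 + 5*6 = -4 + 30 = 26)
1/((a(-63, -16) - 1*3870) + l(91)) = 1/((26 - 1*3870) + √(-11 + 91)) = 1/((26 - 3870) + √80) = 1/(-3844 + 4*√5)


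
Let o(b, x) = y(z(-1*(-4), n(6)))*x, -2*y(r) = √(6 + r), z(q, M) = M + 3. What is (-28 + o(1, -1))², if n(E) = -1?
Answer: (28 - √2)² ≈ 706.80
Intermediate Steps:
z(q, M) = 3 + M
y(r) = -√(6 + r)/2
o(b, x) = -x*√2 (o(b, x) = (-√(6 + (3 - 1))/2)*x = (-√(6 + 2)/2)*x = (-√2)*x = -x*√2)
(-28 + o(1, -1))² = (-28 - 1*(-1)*√2)² = (-28 + √2)²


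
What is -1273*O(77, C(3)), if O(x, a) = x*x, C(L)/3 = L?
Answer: -7547617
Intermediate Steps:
C(L) = 3*L
O(x, a) = x²
-1273*O(77, C(3)) = -1273*77² = -1273*5929 = -7547617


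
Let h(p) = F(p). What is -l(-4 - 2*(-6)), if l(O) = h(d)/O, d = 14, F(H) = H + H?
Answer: -7/2 ≈ -3.5000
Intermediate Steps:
F(H) = 2*H
h(p) = 2*p
l(O) = 28/O (l(O) = (2*14)/O = 28/O)
-l(-4 - 2*(-6)) = -28/(-4 - 2*(-6)) = -28/(-4 + 12) = -28/8 = -1*7/2 = -7/2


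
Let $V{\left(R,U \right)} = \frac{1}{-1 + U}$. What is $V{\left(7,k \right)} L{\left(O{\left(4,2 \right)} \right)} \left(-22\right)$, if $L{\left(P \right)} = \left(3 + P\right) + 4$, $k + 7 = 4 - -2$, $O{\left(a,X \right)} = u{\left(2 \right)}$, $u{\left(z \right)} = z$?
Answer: $99$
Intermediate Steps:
$O{\left(a,X \right)} = 2$
$k = -1$ ($k = -7 + \left(4 - -2\right) = -7 + \left(4 + 2\right) = -7 + 6 = -1$)
$L{\left(P \right)} = 7 + P$
$V{\left(7,k \right)} L{\left(O{\left(4,2 \right)} \right)} \left(-22\right) = \frac{7 + 2}{-1 - 1} \left(-22\right) = \frac{1}{-2} \cdot 9 \left(-22\right) = \left(- \frac{1}{2}\right) 9 \left(-22\right) = \left(- \frac{9}{2}\right) \left(-22\right) = 99$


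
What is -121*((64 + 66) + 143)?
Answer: -33033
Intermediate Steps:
-121*((64 + 66) + 143) = -121*(130 + 143) = -121*273 = -33033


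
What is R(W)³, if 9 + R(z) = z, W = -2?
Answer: -1331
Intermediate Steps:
R(z) = -9 + z
R(W)³ = (-9 - 2)³ = (-11)³ = -1331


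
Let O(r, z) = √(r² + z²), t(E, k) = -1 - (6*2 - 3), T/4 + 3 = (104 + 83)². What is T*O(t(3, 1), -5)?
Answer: 699320*√5 ≈ 1.5637e+6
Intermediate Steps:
T = 139864 (T = -12 + 4*(104 + 83)² = -12 + 4*187² = -12 + 4*34969 = -12 + 139876 = 139864)
t(E, k) = -10 (t(E, k) = -1 - (12 - 3) = -1 - 1*9 = -1 - 9 = -10)
T*O(t(3, 1), -5) = 139864*√((-10)² + (-5)²) = 139864*√(100 + 25) = 139864*√125 = 139864*(5*√5) = 699320*√5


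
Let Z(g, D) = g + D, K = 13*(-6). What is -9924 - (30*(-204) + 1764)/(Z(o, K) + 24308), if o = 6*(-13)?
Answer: -59920023/6038 ≈ -9923.8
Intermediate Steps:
o = -78
K = -78
Z(g, D) = D + g
-9924 - (30*(-204) + 1764)/(Z(o, K) + 24308) = -9924 - (30*(-204) + 1764)/((-78 - 78) + 24308) = -9924 - (-6120 + 1764)/(-156 + 24308) = -9924 - (-4356)/24152 = -9924 - 1*(-1089/6038) = -9924 + 1089/6038 = -59920023/6038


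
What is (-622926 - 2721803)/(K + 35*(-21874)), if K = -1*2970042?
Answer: 3344729/3735632 ≈ 0.89536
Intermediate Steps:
K = -2970042
(-622926 - 2721803)/(K + 35*(-21874)) = (-622926 - 2721803)/(-2970042 + 35*(-21874)) = -3344729/(-2970042 - 765590) = -3344729/(-3735632) = -3344729*(-1/3735632) = 3344729/3735632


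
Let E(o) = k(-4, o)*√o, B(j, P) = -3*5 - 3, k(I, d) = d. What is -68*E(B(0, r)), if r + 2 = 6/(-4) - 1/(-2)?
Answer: 3672*I*√2 ≈ 5193.0*I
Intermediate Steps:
r = -3 (r = -2 + (6/(-4) - 1/(-2)) = -2 + (6*(-¼) - 1*(-½)) = -2 + (-3/2 + ½) = -2 - 1 = -3)
B(j, P) = -18 (B(j, P) = -15 - 3 = -18)
E(o) = o^(3/2) (E(o) = o*√o = o^(3/2))
-68*E(B(0, r)) = -(-3672)*I*√2 = 3672*I*√2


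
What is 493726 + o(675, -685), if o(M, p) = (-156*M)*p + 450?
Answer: 72624676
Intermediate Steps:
o(M, p) = 450 - 156*M*p (o(M, p) = -156*M*p + 450 = 450 - 156*M*p)
493726 + o(675, -685) = 493726 + (450 - 156*675*(-685)) = 493726 + (450 + 72130500) = 493726 + 72130950 = 72624676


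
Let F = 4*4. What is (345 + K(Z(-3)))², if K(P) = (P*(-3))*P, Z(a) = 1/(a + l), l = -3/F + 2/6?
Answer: 41840108002449/352275361 ≈ 1.1877e+5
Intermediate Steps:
F = 16
l = 7/48 (l = -3/16 + 2/6 = -3*1/16 + 2*(⅙) = -3/16 + ⅓ = 7/48 ≈ 0.14583)
Z(a) = 1/(7/48 + a) (Z(a) = 1/(a + 7/48) = 1/(7/48 + a))
K(P) = -3*P² (K(P) = (-3*P)*P = -3*P²)
(345 + K(Z(-3)))² = (345 - 3*2304/(7 + 48*(-3))²)² = (345 - 3*2304/(7 - 144)²)² = (345 - 3*(48/(-137))²)² = (345 - 3*(48*(-1/137))²)² = (345 - 3*(-48/137)²)² = (345 - 3*2304/18769)² = (345 - 6912/18769)² = (6468393/18769)² = 41840108002449/352275361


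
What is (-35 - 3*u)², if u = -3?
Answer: 676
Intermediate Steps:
(-35 - 3*u)² = (-35 - 3*(-3))² = (-35 + 9)² = (-26)² = 676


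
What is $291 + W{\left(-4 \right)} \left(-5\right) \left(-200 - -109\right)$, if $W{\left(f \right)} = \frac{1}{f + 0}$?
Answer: $\frac{709}{4} \approx 177.25$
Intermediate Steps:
$W{\left(f \right)} = \frac{1}{f}$
$291 + W{\left(-4 \right)} \left(-5\right) \left(-200 - -109\right) = 291 + \frac{1}{-4} \left(-5\right) \left(-200 - -109\right) = 291 + \left(- \frac{1}{4}\right) \left(-5\right) \left(-200 + 109\right) = 291 + \frac{5}{4} \left(-91\right) = 291 - \frac{455}{4} = \frac{709}{4}$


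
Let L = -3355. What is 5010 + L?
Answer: 1655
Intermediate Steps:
5010 + L = 5010 - 3355 = 1655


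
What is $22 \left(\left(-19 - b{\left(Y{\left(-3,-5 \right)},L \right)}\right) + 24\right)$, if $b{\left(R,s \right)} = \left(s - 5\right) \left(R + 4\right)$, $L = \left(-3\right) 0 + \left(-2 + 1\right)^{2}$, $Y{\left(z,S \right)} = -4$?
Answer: $110$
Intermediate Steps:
$L = 1$ ($L = 0 + \left(-1\right)^{2} = 0 + 1 = 1$)
$b{\left(R,s \right)} = \left(-5 + s\right) \left(4 + R\right)$
$22 \left(\left(-19 - b{\left(Y{\left(-3,-5 \right)},L \right)}\right) + 24\right) = 22 \left(\left(-19 - \left(-20 - -20 + 4 \cdot 1 - 4\right)\right) + 24\right) = 22 \left(\left(-19 - \left(-20 + 20 + 4 - 4\right)\right) + 24\right) = 22 \left(\left(-19 - 0\right) + 24\right) = 22 \left(\left(-19 + 0\right) + 24\right) = 22 \left(-19 + 24\right) = 22 \cdot 5 = 110$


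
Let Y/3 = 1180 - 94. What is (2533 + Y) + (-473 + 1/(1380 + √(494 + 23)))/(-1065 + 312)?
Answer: 8303016534388/1433623899 + √517/1433623899 ≈ 5791.6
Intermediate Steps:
Y = 3258 (Y = 3*(1180 - 94) = 3*1086 = 3258)
(2533 + Y) + (-473 + 1/(1380 + √(494 + 23)))/(-1065 + 312) = (2533 + 3258) + (-473 + 1/(1380 + √(494 + 23)))/(-1065 + 312) = 5791 + (-473 + 1/(1380 + √517))/(-753) = 5791 + (-473 + 1/(1380 + √517))*(-1/753) = 5791 + (473/753 - 1/(753*(1380 + √517))) = 4361096/753 - 1/(753*(1380 + √517))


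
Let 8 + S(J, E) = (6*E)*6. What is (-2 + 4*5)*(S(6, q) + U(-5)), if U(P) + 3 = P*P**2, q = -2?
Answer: -3744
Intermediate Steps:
U(P) = -3 + P**3 (U(P) = -3 + P*P**2 = -3 + P**3)
S(J, E) = -8 + 36*E (S(J, E) = -8 + (6*E)*6 = -8 + 36*E)
(-2 + 4*5)*(S(6, q) + U(-5)) = (-2 + 4*5)*((-8 + 36*(-2)) + (-3 + (-5)**3)) = (-2 + 20)*((-8 - 72) + (-3 - 125)) = 18*(-80 - 128) = 18*(-208) = -3744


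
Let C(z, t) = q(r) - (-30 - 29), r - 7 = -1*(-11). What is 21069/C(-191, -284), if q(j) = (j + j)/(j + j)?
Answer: 7023/20 ≈ 351.15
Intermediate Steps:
r = 18 (r = 7 - 1*(-11) = 7 + 11 = 18)
q(j) = 1 (q(j) = (2*j)/((2*j)) = (2*j)*(1/(2*j)) = 1)
C(z, t) = 60 (C(z, t) = 1 - (-30 - 29) = 1 - 1*(-59) = 1 + 59 = 60)
21069/C(-191, -284) = 21069/60 = 21069*(1/60) = 7023/20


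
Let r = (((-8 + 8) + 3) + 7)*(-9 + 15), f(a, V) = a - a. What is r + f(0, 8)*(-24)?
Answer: 60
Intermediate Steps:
f(a, V) = 0
r = 60 (r = ((0 + 3) + 7)*6 = (3 + 7)*6 = 10*6 = 60)
r + f(0, 8)*(-24) = 60 + 0*(-24) = 60 + 0 = 60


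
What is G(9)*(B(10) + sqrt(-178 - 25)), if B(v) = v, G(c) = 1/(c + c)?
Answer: 5/9 + I*sqrt(203)/18 ≈ 0.55556 + 0.79154*I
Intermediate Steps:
G(c) = 1/(2*c)
G(9)*(B(10) + sqrt(-178 - 25)) = ((1/2)/9)*(10 + sqrt(-178 - 25)) = ((1/2)*(1/9))*(10 + sqrt(-203)) = (10 + I*sqrt(203))/18 = 5/9 + I*sqrt(203)/18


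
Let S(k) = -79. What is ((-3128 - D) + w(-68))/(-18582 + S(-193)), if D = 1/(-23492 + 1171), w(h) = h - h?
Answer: 69820087/416532181 ≈ 0.16762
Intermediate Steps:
w(h) = 0
D = -1/22321 (D = 1/(-22321) = -1/22321 ≈ -4.4801e-5)
((-3128 - D) + w(-68))/(-18582 + S(-193)) = ((-3128 - 1*(-1/22321)) + 0)/(-18582 - 79) = ((-3128 + 1/22321) + 0)/(-18661) = (-69820087/22321 + 0)*(-1/18661) = -69820087/22321*(-1/18661) = 69820087/416532181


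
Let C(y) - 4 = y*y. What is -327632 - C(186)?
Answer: -362232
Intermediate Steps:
C(y) = 4 + y² (C(y) = 4 + y*y = 4 + y²)
-327632 - C(186) = -327632 - (4 + 186²) = -327632 - (4 + 34596) = -327632 - 1*34600 = -327632 - 34600 = -362232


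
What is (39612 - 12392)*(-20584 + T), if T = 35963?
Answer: 418616380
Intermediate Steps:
(39612 - 12392)*(-20584 + T) = (39612 - 12392)*(-20584 + 35963) = 27220*15379 = 418616380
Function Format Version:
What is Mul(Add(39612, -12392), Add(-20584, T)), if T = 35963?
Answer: 418616380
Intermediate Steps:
Mul(Add(39612, -12392), Add(-20584, T)) = Mul(Add(39612, -12392), Add(-20584, 35963)) = Mul(27220, 15379) = 418616380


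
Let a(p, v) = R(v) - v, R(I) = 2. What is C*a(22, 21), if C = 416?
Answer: -7904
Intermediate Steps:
a(p, v) = 2 - v
C*a(22, 21) = 416*(2 - 1*21) = 416*(2 - 21) = 416*(-19) = -7904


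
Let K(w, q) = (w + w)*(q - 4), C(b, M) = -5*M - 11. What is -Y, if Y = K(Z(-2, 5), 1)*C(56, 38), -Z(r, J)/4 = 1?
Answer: 4824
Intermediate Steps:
C(b, M) = -11 - 5*M
Z(r, J) = -4 (Z(r, J) = -4*1 = -4)
K(w, q) = 2*w*(-4 + q) (K(w, q) = (2*w)*(-4 + q) = 2*w*(-4 + q))
Y = -4824 (Y = (2*(-4)*(-4 + 1))*(-11 - 5*38) = (2*(-4)*(-3))*(-11 - 190) = 24*(-201) = -4824)
-Y = -1*(-4824) = 4824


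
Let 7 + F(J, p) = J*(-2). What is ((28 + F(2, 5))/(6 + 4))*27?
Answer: 459/10 ≈ 45.900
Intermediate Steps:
F(J, p) = -7 - 2*J (F(J, p) = -7 + J*(-2) = -7 - 2*J)
((28 + F(2, 5))/(6 + 4))*27 = ((28 + (-7 - 2*2))/(6 + 4))*27 = ((28 + (-7 - 4))/10)*27 = ((28 - 11)*(⅒))*27 = (17*(⅒))*27 = (17/10)*27 = 459/10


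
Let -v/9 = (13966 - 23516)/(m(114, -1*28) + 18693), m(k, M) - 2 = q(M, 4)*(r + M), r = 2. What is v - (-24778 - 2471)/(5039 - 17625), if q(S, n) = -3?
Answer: 18394233/7621838 ≈ 2.4134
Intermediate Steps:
m(k, M) = -4 - 3*M (m(k, M) = 2 - 3*(2 + M) = 2 + (-6 - 3*M) = -4 - 3*M)
v = 85950/18773 (v = -9*(13966 - 23516)/((-4 - (-3)*28) + 18693) = -(-85950)/((-4 - 3*(-28)) + 18693) = -(-85950)/((-4 + 84) + 18693) = -(-85950)/(80 + 18693) = -(-85950)/18773 = -9*(-9550/18773) = 85950/18773 ≈ 4.5784)
v - (-24778 - 2471)/(5039 - 17625) = 85950/18773 - (-24778 - 2471)/(5039 - 17625) = 85950/18773 - (-27249)/(-12586) = 85950/18773 - (-27249)*(-1)/12586 = 85950/18773 - 1*879/406 = 85950/18773 - 879/406 = 18394233/7621838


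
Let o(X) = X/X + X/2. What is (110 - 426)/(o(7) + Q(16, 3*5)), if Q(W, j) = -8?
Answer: 632/7 ≈ 90.286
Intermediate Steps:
o(X) = 1 + X/2 (o(X) = 1 + X*(½) = 1 + X/2)
(110 - 426)/(o(7) + Q(16, 3*5)) = (110 - 426)/((1 + (½)*7) - 8) = -316/((1 + 7/2) - 8) = -316/(9/2 - 8) = -316/(-7/2) = -316*(-2/7) = 632/7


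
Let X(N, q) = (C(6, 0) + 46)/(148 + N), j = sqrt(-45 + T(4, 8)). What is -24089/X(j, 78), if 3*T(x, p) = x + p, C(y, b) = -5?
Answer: -3565172/41 - 24089*I*sqrt(41)/41 ≈ -86955.0 - 3762.1*I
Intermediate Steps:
T(x, p) = p/3 + x/3 (T(x, p) = (x + p)/3 = (p + x)/3 = p/3 + x/3)
j = I*sqrt(41) (j = sqrt(-45 + ((1/3)*8 + (1/3)*4)) = sqrt(-45 + (8/3 + 4/3)) = sqrt(-45 + 4) = sqrt(-41) = I*sqrt(41) ≈ 6.4031*I)
X(N, q) = 41/(148 + N) (X(N, q) = (-5 + 46)/(148 + N) = 41/(148 + N))
-24089/X(j, 78) = -(3565172/41 + 24089*I*sqrt(41)/41) = -24089*(148/41 + I*sqrt(41)/41) = -3565172/41 - 24089*I*sqrt(41)/41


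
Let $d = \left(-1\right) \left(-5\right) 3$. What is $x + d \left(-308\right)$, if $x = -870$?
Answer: $-5490$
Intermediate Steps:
$d = 15$ ($d = 5 \cdot 3 = 15$)
$x + d \left(-308\right) = -870 + 15 \left(-308\right) = -870 - 4620 = -5490$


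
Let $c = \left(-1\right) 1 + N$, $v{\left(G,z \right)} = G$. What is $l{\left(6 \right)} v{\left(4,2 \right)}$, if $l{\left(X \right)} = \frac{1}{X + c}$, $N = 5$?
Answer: $\frac{2}{5} \approx 0.4$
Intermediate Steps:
$c = 4$ ($c = \left(-1\right) 1 + 5 = -1 + 5 = 4$)
$l{\left(X \right)} = \frac{1}{4 + X}$ ($l{\left(X \right)} = \frac{1}{X + 4} = \frac{1}{4 + X}$)
$l{\left(6 \right)} v{\left(4,2 \right)} = \frac{1}{4 + 6} \cdot 4 = \frac{1}{10} \cdot 4 = \frac{2}{5}$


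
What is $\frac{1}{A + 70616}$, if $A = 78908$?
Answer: $\frac{1}{149524} \approx 6.6879 \cdot 10^{-6}$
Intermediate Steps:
$\frac{1}{A + 70616} = \frac{1}{78908 + 70616} = \frac{1}{149524}$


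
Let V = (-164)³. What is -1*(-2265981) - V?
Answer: 6676925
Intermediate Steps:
V = -4410944
-1*(-2265981) - V = -1*(-2265981) - 1*(-4410944) = 2265981 + 4410944 = 6676925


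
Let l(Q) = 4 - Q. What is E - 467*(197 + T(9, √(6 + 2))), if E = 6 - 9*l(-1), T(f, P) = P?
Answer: -92038 - 934*√2 ≈ -93359.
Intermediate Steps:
E = -39 (E = 6 - 9*(4 - 1*(-1)) = 6 - 9*(4 + 1) = 6 - 9*5 = 6 - 45 = -39)
E - 467*(197 + T(9, √(6 + 2))) = -39 - 467*(197 + √(6 + 2)) = -39 - 467*(197 + √8) = -39 - 467*(197 + 2*√2) = -39 + (-91999 - 934*√2) = -92038 - 934*√2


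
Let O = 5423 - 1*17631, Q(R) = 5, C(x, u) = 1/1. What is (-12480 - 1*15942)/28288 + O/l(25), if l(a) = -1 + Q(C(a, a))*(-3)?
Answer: 10777661/14144 ≈ 762.00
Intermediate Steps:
C(x, u) = 1
O = -12208 (O = 5423 - 17631 = -12208)
l(a) = -16 (l(a) = -1 + 5*(-3) = -1 - 15 = -16)
(-12480 - 1*15942)/28288 + O/l(25) = (-12480 - 1*15942)/28288 - 12208/(-16) = (-12480 - 15942)*(1/28288) - 12208*(-1/16) = -28422*1/28288 + 763 = -14211/14144 + 763 = 10777661/14144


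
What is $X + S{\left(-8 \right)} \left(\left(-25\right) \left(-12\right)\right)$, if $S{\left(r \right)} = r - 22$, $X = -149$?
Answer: $-9149$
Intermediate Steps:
$S{\left(r \right)} = -22 + r$
$X + S{\left(-8 \right)} \left(\left(-25\right) \left(-12\right)\right) = -149 + \left(-22 - 8\right) \left(\left(-25\right) \left(-12\right)\right) = -149 - 9000 = -9149$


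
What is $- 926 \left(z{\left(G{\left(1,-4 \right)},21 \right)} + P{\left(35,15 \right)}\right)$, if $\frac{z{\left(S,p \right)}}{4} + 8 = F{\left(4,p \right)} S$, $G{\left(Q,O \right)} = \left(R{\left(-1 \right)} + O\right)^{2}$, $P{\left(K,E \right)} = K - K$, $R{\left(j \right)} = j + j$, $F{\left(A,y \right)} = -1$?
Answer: $162976$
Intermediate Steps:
$R{\left(j \right)} = 2 j$
$P{\left(K,E \right)} = 0$
$G{\left(Q,O \right)} = \left(-2 + O\right)^{2}$ ($G{\left(Q,O \right)} = \left(2 \left(-1\right) + O\right)^{2} = \left(-2 + O\right)^{2}$)
$z{\left(S,p \right)} = -32 - 4 S$ ($z{\left(S,p \right)} = -32 + 4 \left(- S\right) = -32 - 4 S$)
$- 926 \left(z{\left(G{\left(1,-4 \right)},21 \right)} + P{\left(35,15 \right)}\right) = - 926 \left(\left(-32 - 4 \left(-2 - 4\right)^{2}\right) + 0\right) = - 926 \left(\left(-32 - 4 \left(-6\right)^{2}\right) + 0\right) = - 926 \left(\left(-32 - 144\right) + 0\right) = - 926 \left(-176 + 0\right) = \left(-926\right) \left(-176\right) = 162976$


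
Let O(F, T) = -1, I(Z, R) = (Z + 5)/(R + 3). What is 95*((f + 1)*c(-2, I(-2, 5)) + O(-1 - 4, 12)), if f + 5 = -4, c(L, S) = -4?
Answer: 2945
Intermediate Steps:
I(Z, R) = (5 + Z)/(3 + R)
f = -9 (f = -5 - 4 = -9)
95*((f + 1)*c(-2, I(-2, 5)) + O(-1 - 4, 12)) = 95*((-9 + 1)*(-4) - 1) = 95*(-8*(-4) - 1) = 95*(32 - 1) = 95*31 = 2945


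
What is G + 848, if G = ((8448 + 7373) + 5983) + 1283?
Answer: 23935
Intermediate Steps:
G = 23087 (G = (15821 + 5983) + 1283 = 21804 + 1283 = 23087)
G + 848 = 23087 + 848 = 23935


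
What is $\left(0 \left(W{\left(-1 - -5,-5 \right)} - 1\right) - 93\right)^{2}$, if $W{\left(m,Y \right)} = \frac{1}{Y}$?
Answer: $8649$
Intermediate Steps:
$\left(0 \left(W{\left(-1 - -5,-5 \right)} - 1\right) - 93\right)^{2} = \left(0 \left(\frac{1}{-5} - 1\right) - 93\right)^{2} = \left(0 \left(- \frac{1}{5} - 1\right) - 93\right)^{2} = \left(0 \left(- \frac{6}{5}\right) - 93\right)^{2} = \left(0 - 93\right)^{2} = \left(-93\right)^{2} = 8649$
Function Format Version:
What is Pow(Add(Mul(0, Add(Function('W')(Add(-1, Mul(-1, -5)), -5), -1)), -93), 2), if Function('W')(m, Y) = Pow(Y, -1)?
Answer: 8649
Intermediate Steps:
Pow(Add(Mul(0, Add(Function('W')(Add(-1, Mul(-1, -5)), -5), -1)), -93), 2) = Pow(Add(Mul(0, Add(Pow(-5, -1), -1)), -93), 2) = Pow(Add(Mul(0, Add(Rational(-1, 5), -1)), -93), 2) = Pow(Add(Mul(0, Rational(-6, 5)), -93), 2) = Pow(Add(0, -93), 2) = Pow(-93, 2) = 8649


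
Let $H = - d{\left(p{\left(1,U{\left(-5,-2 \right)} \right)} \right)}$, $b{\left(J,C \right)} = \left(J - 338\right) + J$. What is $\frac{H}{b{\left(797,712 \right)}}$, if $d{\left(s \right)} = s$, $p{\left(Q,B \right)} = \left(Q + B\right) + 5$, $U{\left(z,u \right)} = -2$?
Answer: $- \frac{1}{314} \approx -0.0031847$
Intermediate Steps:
$p{\left(Q,B \right)} = 5 + B + Q$ ($p{\left(Q,B \right)} = \left(B + Q\right) + 5 = 5 + B + Q$)
$b{\left(J,C \right)} = -338 + 2 J$ ($b{\left(J,C \right)} = \left(-338 + J\right) + J = -338 + 2 J$)
$H = -4$ ($H = - (5 - 2 + 1) = \left(-1\right) 4 = -4$)
$\frac{H}{b{\left(797,712 \right)}} = - \frac{4}{-338 + 2 \cdot 797} = - \frac{4}{-338 + 1594} = - \frac{4}{1256} = \left(-4\right) \frac{1}{1256} = - \frac{1}{314}$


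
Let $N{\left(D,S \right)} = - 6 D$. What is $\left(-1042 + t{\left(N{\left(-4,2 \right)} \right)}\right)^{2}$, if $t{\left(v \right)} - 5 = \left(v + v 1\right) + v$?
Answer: $931225$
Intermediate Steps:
$t{\left(v \right)} = 5 + 3 v$ ($t{\left(v \right)} = 5 + \left(\left(v + v 1\right) + v\right) = 5 + \left(\left(v + v\right) + v\right) = 5 + \left(2 v + v\right) = 5 + 3 v$)
$\left(-1042 + t{\left(N{\left(-4,2 \right)} \right)}\right)^{2} = \left(-1042 + \left(5 + 3 \left(\left(-6\right) \left(-4\right)\right)\right)\right)^{2} = \left(-1042 + \left(5 + 3 \cdot 24\right)\right)^{2} = \left(-1042 + \left(5 + 72\right)\right)^{2} = \left(-1042 + 77\right)^{2} = \left(-965\right)^{2} = 931225$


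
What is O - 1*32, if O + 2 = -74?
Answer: -108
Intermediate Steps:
O = -76 (O = -2 - 74 = -76)
O - 1*32 = -76 - 1*32 = -76 - 32 = -108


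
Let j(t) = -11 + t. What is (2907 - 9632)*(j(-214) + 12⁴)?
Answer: -137936475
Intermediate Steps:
(2907 - 9632)*(j(-214) + 12⁴) = (2907 - 9632)*((-11 - 214) + 12⁴) = -6725*(-225 + 20736) = -6725*20511 = -137936475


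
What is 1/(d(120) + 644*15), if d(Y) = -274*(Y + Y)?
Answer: -1/56100 ≈ -1.7825e-5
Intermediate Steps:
d(Y) = -548*Y
1/(d(120) + 644*15) = 1/(-548*120 + 644*15) = 1/(-65760 + 9660) = 1/(-56100) = -1/56100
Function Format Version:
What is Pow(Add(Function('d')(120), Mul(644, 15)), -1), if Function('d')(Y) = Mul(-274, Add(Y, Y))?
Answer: Rational(-1, 56100) ≈ -1.7825e-5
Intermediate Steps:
Function('d')(Y) = Mul(-548, Y) (Function('d')(Y) = Mul(-274, Mul(2, Y)) = Mul(-548, Y))
Pow(Add(Function('d')(120), Mul(644, 15)), -1) = Pow(Add(Mul(-548, 120), Mul(644, 15)), -1) = Pow(Add(-65760, 9660), -1) = Pow(-56100, -1) = Rational(-1, 56100)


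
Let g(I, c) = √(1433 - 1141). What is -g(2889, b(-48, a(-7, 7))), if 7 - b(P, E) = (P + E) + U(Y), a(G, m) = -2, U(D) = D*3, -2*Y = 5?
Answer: -2*√73 ≈ -17.088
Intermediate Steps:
Y = -5/2 (Y = -½*5 = -5/2 ≈ -2.5000)
U(D) = 3*D
b(P, E) = 29/2 - E - P (b(P, E) = 7 - ((P + E) + 3*(-5/2)) = 7 - ((E + P) - 15/2) = 7 - (-15/2 + E + P) = 7 + (15/2 - E - P) = 29/2 - E - P)
g(I, c) = 2*√73 (g(I, c) = √292 = 2*√73)
-g(2889, b(-48, a(-7, 7))) = -2*√73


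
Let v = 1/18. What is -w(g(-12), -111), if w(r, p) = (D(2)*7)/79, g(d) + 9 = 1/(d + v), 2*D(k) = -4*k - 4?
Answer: 42/79 ≈ 0.53165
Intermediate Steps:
D(k) = -2 - 2*k (D(k) = (-4*k - 4)/2 = (-4 - 4*k)/2 = -2 - 2*k)
v = 1/18 ≈ 0.055556
g(d) = -9 + 1/(1/18 + d) (g(d) = -9 + 1/(d + 1/18) = -9 + 1/(1/18 + d))
w(r, p) = -42/79 (w(r, p) = ((-2 - 2*2)*7)/79 = ((-2 - 4)*7)*(1/79) = -6*7*(1/79) = -42*1/79 = -42/79)
-w(g(-12), -111) = -1*(-42/79) = 42/79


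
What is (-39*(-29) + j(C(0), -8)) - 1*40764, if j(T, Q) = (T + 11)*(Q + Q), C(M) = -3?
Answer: -39761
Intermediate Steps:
j(T, Q) = 2*Q*(11 + T) (j(T, Q) = (11 + T)*(2*Q) = 2*Q*(11 + T))
(-39*(-29) + j(C(0), -8)) - 1*40764 = (-39*(-29) + 2*(-8)*(11 - 3)) - 1*40764 = (1131 + 2*(-8)*8) - 40764 = (1131 - 128) - 40764 = 1003 - 40764 = -39761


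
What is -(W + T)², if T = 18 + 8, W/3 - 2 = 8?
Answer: -3136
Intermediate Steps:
W = 30 (W = 6 + 3*8 = 6 + 24 = 30)
T = 26
-(W + T)² = -(30 + 26)² = -1*56² = -1*3136 = -3136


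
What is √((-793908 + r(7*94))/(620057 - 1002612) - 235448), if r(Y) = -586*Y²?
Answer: 2*I*√8590014188286385/382555 ≈ 484.54*I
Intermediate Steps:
√((-793908 + r(7*94))/(620057 - 1002612) - 235448) = √((-793908 - 586*(7*94)²)/(620057 - 1002612) - 235448) = √((-793908 - 586*658²)/(-382555) - 235448) = √((-793908 - 586*432964)*(-1/382555) - 235448) = √((-793908 - 253716904)*(-1/382555) - 235448) = √(-254510812*(-1/382555) - 235448) = √(254510812/382555 - 235448) = √(-89817298828/382555) = 2*I*√8590014188286385/382555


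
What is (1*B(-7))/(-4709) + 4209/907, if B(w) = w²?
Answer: 19775738/4271063 ≈ 4.6302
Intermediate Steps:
(1*B(-7))/(-4709) + 4209/907 = (1*(-7)²)/(-4709) + 4209/907 = (1*49)*(-1/4709) + 4209*(1/907) = 49*(-1/4709) + 4209/907 = -49/4709 + 4209/907 = 19775738/4271063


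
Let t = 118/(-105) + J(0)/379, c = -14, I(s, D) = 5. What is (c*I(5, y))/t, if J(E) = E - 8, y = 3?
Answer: 1392825/22781 ≈ 61.140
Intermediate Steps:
J(E) = -8 + E
t = -45562/39795 (t = 118/(-105) + (-8 + 0)/379 = 118*(-1/105) - 8*1/379 = -118/105 - 8/379 = -45562/39795 ≈ -1.1449)
(c*I(5, y))/t = (-14*5)/(-45562/39795) = -70*(-39795/45562) = 1392825/22781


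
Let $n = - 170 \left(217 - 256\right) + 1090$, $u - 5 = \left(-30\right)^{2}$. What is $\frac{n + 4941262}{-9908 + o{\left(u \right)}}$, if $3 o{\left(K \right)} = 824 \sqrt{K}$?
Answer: $- \frac{55163827863}{33630362} - \frac{764617719 \sqrt{905}}{16815181} \approx -3008.2$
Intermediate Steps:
$u = 905$ ($u = 5 + \left(-30\right)^{2} = 5 + 900 = 905$)
$o{\left(K \right)} = \frac{824 \sqrt{K}}{3}$
$n = 7720$ ($n = \left(-170\right) \left(-39\right) + 1090 = 6630 + 1090 = 7720$)
$\frac{n + 4941262}{-9908 + o{\left(u \right)}} = \frac{7720 + 4941262}{-9908 + \frac{824 \sqrt{905}}{3}} = \frac{4948982}{-9908 + \frac{824 \sqrt{905}}{3}}$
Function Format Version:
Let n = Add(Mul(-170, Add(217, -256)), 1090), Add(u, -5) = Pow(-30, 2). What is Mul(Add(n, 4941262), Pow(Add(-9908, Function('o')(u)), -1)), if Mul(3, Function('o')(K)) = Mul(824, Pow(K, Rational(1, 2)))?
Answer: Add(Rational(-55163827863, 33630362), Mul(Rational(-764617719, 16815181), Pow(905, Rational(1, 2)))) ≈ -3008.2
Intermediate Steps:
u = 905 (u = Add(5, Pow(-30, 2)) = Add(5, 900) = 905)
Function('o')(K) = Mul(Rational(824, 3), Pow(K, Rational(1, 2))) (Function('o')(K) = Mul(Rational(1, 3), Mul(824, Pow(K, Rational(1, 2)))) = Mul(Rational(824, 3), Pow(K, Rational(1, 2))))
n = 7720 (n = Add(Mul(-170, -39), 1090) = Add(6630, 1090) = 7720)
Mul(Add(n, 4941262), Pow(Add(-9908, Function('o')(u)), -1)) = Mul(Add(7720, 4941262), Pow(Add(-9908, Mul(Rational(824, 3), Pow(905, Rational(1, 2)))), -1)) = Mul(4948982, Pow(Add(-9908, Mul(Rational(824, 3), Pow(905, Rational(1, 2)))), -1))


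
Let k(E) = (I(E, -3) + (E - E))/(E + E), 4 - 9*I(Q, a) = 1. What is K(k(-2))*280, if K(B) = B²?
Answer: 35/18 ≈ 1.9444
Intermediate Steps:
I(Q, a) = ⅓ (I(Q, a) = 4/9 - ⅑*1 = 4/9 - ⅑ = ⅓)
k(E) = 1/(6*E) (k(E) = (⅓ + (E - E))/(E + E) = (⅓ + 0)/((2*E)) = (1/(2*E))/3 = 1/(6*E))
K(k(-2))*280 = ((⅙)/(-2))²*280 = ((⅙)*(-½))²*280 = (-1/12)²*280 = (1/144)*280 = 35/18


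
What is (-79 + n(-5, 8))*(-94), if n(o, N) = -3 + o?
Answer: 8178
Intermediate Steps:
(-79 + n(-5, 8))*(-94) = (-79 + (-3 - 5))*(-94) = (-79 - 8)*(-94) = -87*(-94) = 8178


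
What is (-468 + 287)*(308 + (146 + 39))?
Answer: -89233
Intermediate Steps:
(-468 + 287)*(308 + (146 + 39)) = -181*(308 + 185) = -181*493 = -89233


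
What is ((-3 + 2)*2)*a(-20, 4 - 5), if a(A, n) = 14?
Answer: -28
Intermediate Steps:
((-3 + 2)*2)*a(-20, 4 - 5) = ((-3 + 2)*2)*14 = -1*2*14 = -2*14 = -28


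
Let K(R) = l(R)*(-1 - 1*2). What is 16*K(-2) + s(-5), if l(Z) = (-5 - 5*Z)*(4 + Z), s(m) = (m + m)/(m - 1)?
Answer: -1435/3 ≈ -478.33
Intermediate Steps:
s(m) = 2*m/(-1 + m) (s(m) = (2*m)/(-1 + m) = 2*m/(-1 + m))
K(R) = 60 + 15*R² + 75*R (K(R) = (-20 - 25*R - 5*R²)*(-1 - 1*2) = (-20 - 25*R - 5*R²)*(-1 - 2) = (-20 - 25*R - 5*R²)*(-3) = 60 + 15*R² + 75*R)
16*K(-2) + s(-5) = 16*(60 + 15*(-2)² + 75*(-2)) + 2*(-5)/(-1 - 5) = 16*(60 + 15*4 - 150) + 2*(-5)/(-6) = 16*(60 + 60 - 150) + 2*(-5)*(-⅙) = 16*(-30) + 5/3 = -480 + 5/3 = -1435/3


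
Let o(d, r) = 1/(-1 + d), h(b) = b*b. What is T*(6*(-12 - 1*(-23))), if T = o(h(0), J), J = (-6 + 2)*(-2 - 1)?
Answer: -66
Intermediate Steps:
h(b) = b²
J = 12 (J = -4*(-3) = 12)
T = -1 (T = 1/(-1 + 0²) = 1/(-1 + 0) = 1/(-1) = -1)
T*(6*(-12 - 1*(-23))) = -6*(-12 - 1*(-23)) = -6*(-12 + 23) = -6*11 = -1*66 = -66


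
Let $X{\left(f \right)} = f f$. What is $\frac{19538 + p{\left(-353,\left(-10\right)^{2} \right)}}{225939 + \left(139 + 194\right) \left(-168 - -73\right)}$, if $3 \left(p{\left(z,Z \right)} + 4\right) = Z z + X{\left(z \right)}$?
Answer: $\frac{147911}{582912} \approx 0.25375$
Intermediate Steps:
$X{\left(f \right)} = f^{2}$
$p{\left(z,Z \right)} = -4 + \frac{z^{2}}{3} + \frac{Z z}{3}$ ($p{\left(z,Z \right)} = -4 + \frac{Z z + z^{2}}{3} = -4 + \frac{z^{2} + Z z}{3} = -4 + \left(\frac{z^{2}}{3} + \frac{Z z}{3}\right) = -4 + \frac{z^{2}}{3} + \frac{Z z}{3}$)
$\frac{19538 + p{\left(-353,\left(-10\right)^{2} \right)}}{225939 + \left(139 + 194\right) \left(-168 - -73\right)} = \frac{19538 + \left(-4 + \frac{\left(-353\right)^{2}}{3} + \frac{1}{3} \left(-10\right)^{2} \left(-353\right)\right)}{225939 + \left(139 + 194\right) \left(-168 - -73\right)} = \frac{19538 + \left(-4 + \frac{1}{3} \cdot 124609 + \frac{1}{3} \cdot 100 \left(-353\right)\right)}{225939 + 333 \left(-168 + 73\right)} = \frac{19538 - - \frac{89297}{3}}{225939 + 333 \left(-95\right)} = \frac{19538 + \frac{89297}{3}}{225939 - 31635} = \frac{147911}{3 \cdot 194304} = \frac{147911}{3} \cdot \frac{1}{194304} = \frac{147911}{582912}$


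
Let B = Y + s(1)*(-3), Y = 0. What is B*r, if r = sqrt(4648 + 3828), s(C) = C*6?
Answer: -36*sqrt(2119) ≈ -1657.2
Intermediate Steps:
s(C) = 6*C
r = 2*sqrt(2119) (r = sqrt(8476) = 2*sqrt(2119) ≈ 92.065)
B = -18 (B = 0 + (6*1)*(-3) = 0 + 6*(-3) = 0 - 18 = -18)
B*r = -36*sqrt(2119)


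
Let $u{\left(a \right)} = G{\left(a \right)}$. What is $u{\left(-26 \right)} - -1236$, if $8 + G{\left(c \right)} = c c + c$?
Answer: $1878$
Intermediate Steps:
$G{\left(c \right)} = -8 + c + c^{2}$ ($G{\left(c \right)} = -8 + \left(c c + c\right) = -8 + \left(c^{2} + c\right) = -8 + \left(c + c^{2}\right) = -8 + c + c^{2}$)
$u{\left(a \right)} = -8 + a + a^{2}$
$u{\left(-26 \right)} - -1236 = \left(-8 - 26 + \left(-26\right)^{2}\right) - -1236 = \left(-8 - 26 + 676\right) + 1236 = 642 + 1236 = 1878$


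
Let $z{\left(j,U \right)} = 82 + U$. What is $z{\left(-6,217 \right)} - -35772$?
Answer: $36071$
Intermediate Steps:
$z{\left(-6,217 \right)} - -35772 = \left(82 + 217\right) - -35772 = 299 + 35772 = 36071$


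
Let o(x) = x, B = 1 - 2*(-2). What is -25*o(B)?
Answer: -125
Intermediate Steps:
B = 5 (B = 1 + 4 = 5)
-25*o(B) = -25*5 = -125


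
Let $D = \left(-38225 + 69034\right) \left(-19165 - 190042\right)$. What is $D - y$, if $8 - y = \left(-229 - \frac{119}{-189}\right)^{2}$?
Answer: $- \frac{4698701205803}{729} \approx -6.4454 \cdot 10^{9}$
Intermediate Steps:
$y = - \frac{38013724}{729}$ ($y = 8 - \left(-229 - \frac{119}{-189}\right)^{2} = 8 - \left(-229 - - \frac{17}{27}\right)^{2} = 8 - \left(-229 + \frac{17}{27}\right)^{2} = 8 - \left(- \frac{6166}{27}\right)^{2} = 8 - \frac{38019556}{729} = - \frac{38013724}{729} \approx -52145.0$)
$D = -6445458463$ ($D = 30809 \left(-209207\right) = -6445458463$)
$D - y = -6445458463 - - \frac{38013724}{729} = -6445458463 + \frac{38013724}{729} = - \frac{4698701205803}{729}$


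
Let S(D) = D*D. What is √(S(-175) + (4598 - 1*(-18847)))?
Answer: √54070 ≈ 232.53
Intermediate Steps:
S(D) = D²
√(S(-175) + (4598 - 1*(-18847))) = √((-175)² + (4598 - 1*(-18847))) = √(30625 + (4598 + 18847)) = √(30625 + 23445) = √54070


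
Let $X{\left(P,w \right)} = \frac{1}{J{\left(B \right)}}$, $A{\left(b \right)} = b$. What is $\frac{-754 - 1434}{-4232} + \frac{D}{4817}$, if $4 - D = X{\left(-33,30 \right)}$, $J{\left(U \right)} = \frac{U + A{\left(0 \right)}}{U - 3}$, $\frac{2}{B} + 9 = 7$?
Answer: $\frac{547}{1058} \approx 0.51701$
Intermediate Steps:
$B = -1$ ($B = \frac{2}{-9 + 7} = \frac{2}{-2} = 2 \left(- \frac{1}{2}\right) = -1$)
$J{\left(U \right)} = \frac{U}{-3 + U}$ ($J{\left(U \right)} = \frac{U + 0}{U - 3} = \frac{U}{-3 + U}$)
$X{\left(P,w \right)} = 4$ ($X{\left(P,w \right)} = \frac{1}{\left(-1\right) \frac{1}{-3 - 1}} = \frac{1}{\left(-1\right) \frac{1}{-4}} = \frac{1}{\left(-1\right) \left(- \frac{1}{4}\right)} = \frac{1}{\frac{1}{4}} = 4$)
$D = 0$ ($D = 4 - 4 = 0$)
$\frac{-754 - 1434}{-4232} + \frac{D}{4817} = \frac{-754 - 1434}{-4232} + \frac{0}{4817} = \left(-754 - 1434\right) \left(- \frac{1}{4232}\right) + 0 \cdot \frac{1}{4817} = \left(-2188\right) \left(- \frac{1}{4232}\right) + 0 = \frac{547}{1058} + 0 = \frac{547}{1058}$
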